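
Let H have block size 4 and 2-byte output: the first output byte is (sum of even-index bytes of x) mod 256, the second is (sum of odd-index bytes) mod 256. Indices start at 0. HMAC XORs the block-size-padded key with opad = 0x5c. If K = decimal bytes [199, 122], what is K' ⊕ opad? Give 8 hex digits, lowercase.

Key decimal bytes [199, 122] = c7 7a is 2 bytes ≤ B = 4; zero-pad to 4 bytes: K' = c7 7a 00 00.
XOR each byte with 0x5c: c7⊕5c=9b, 7a⊕5c=26, 00⊕5c=5c, 00⊕5c=5c.

9b265c5c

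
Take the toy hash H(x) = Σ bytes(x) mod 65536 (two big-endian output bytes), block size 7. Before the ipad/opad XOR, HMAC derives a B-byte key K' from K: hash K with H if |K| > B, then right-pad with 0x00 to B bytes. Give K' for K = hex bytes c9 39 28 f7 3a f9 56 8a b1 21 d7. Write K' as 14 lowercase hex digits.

05dd0000000000

|K| = 11 > B = 7, so first hash the key.
H(K): sum = 201+57+40+247+58+249+86+138+177+33+215 = 1501 → 05 dd.
Zero-pad H(K) = 05 dd to 7 bytes: K' = 05 dd 00 00 00 00 00.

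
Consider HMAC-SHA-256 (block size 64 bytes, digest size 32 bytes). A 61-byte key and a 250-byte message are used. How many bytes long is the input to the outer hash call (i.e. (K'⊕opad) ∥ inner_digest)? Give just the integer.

96

Key is 61 ≤ 64 bytes, zero-padded: |K'| = 64.
Outer input = (K'⊕opad) ∥ H(inner) → 64 + 32 = 96 bytes.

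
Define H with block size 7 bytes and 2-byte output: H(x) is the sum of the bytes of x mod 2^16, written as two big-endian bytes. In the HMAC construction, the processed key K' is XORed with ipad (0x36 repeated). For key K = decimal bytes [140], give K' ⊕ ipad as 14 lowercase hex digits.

ba363636363636

Key decimal bytes [140] = 8c is 1 byte ≤ B = 7; zero-pad to 7 bytes: K' = 8c 00 00 00 00 00 00.
XOR each byte with 0x36: 8c⊕36=ba, 00⊕36=36, 00⊕36=36, 00⊕36=36, 00⊕36=36, 00⊕36=36, 00⊕36=36.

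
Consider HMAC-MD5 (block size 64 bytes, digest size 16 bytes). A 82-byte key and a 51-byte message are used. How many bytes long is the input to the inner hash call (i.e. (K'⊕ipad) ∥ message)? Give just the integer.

115

Key is 82 > 64 bytes, so it is hashed to 16 bytes then zero-padded to 64: |K'| = 64.
Inner input = (K'⊕ipad) ∥ m → 64 + 51 = 115 bytes.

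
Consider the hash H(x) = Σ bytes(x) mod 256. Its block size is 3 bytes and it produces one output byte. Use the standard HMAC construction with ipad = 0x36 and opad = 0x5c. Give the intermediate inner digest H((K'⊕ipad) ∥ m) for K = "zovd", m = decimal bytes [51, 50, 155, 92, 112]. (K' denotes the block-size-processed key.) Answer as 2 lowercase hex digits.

Key "zovd" = 7a 6f 76 64 is 4 bytes > B = 3, so hash it first: H(key) = c3, then zero-pad to 3 bytes: K' = c3 00 00.
K' ⊕ ipad = f5 36 36.
Inner input = f5 36 36 ∥ 33 32 9b 5c 70.
Inner hash: sum = 245+54+54+51+50+155+92+112 = 813; mod 256 = 45 → 2d.

2d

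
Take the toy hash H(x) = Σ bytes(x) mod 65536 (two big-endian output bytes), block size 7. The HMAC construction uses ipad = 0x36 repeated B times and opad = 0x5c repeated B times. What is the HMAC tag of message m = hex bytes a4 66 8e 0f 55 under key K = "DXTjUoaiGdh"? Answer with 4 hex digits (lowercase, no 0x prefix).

02e2

Key "DXTjUoaiGdh" = 44 58 54 6a 55 6f 61 69 47 64 68 is 11 bytes > B = 7, so hash it first: H(key) = 03 fb, then zero-pad to 7 bytes: K' = 03 fb 00 00 00 00 00.
K' ⊕ ipad = 35 cd 36 36 36 36 36.  K' ⊕ opad = 5f a7 5c 5c 5c 5c 5c.
Inner input = (K'⊕ipad) ∥ m = 35 cd 36 36 36 36 36 ∥ a4 66 8e 0f 55.
Inner hash: sum = 53+205+54+54+54+54+54+164+102+142+15+85 = 1036 → 04 0c.
Outer input = (K'⊕opad) ∥ inner = 5f a7 5c 5c 5c 5c 5c ∥ 04 0c.
Outer hash (tag): sum = 95+167+92+92+92+92+92+4+12 = 738 → 02 e2.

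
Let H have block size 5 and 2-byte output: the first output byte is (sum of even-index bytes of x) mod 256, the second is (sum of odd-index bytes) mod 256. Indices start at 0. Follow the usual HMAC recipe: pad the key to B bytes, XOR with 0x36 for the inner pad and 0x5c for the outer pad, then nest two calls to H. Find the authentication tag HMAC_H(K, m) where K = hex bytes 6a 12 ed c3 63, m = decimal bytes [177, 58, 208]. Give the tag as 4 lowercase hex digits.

Key hex bytes 6a 12 ed c3 63 is exactly B = 5 bytes: K' = 6a 12 ed c3 63.
K' ⊕ ipad = 5c 24 db f5 55.  K' ⊕ opad = 36 4e b1 9f 3f.
Inner input = (K'⊕ipad) ∥ m = 5c 24 db f5 55 ∥ b1 3a d0.
Inner hash: even-index sum = 454 mod 256 = 198; odd-index sum = 666 mod 256 = 154 → c6 9a.
Outer input = (K'⊕opad) ∥ inner = 36 4e b1 9f 3f ∥ c6 9a.
Outer hash (tag): even-index sum = 448 mod 256 = 192; odd-index sum = 435 mod 256 = 179 → c0 b3.

c0b3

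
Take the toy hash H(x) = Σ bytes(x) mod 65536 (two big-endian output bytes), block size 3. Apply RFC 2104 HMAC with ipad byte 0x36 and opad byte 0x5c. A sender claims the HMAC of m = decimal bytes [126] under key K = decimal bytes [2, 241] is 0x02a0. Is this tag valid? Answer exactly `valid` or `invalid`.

invalid

Key decimal bytes [2, 241] = 02 f1 is 2 bytes ≤ B = 3; zero-pad to 3 bytes: K' = 02 f1 00.
K' ⊕ ipad = 34 c7 36; K' ⊕ opad = 5e ad 5c.
Inner hash: sum = 52+199+54+126 = 431 → 01 af.
Outer hash (recomputed tag): sum = 94+173+92+1+175 = 535 → 02 17.
Recomputed tag = 0217; claimed = 02a0 → mismatch.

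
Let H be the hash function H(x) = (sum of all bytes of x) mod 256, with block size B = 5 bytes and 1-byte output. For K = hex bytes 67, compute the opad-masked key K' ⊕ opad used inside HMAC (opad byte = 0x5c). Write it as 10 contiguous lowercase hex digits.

3b5c5c5c5c

Key hex bytes 67 is 1 byte ≤ B = 5; zero-pad to 5 bytes: K' = 67 00 00 00 00.
XOR each byte with 0x5c: 67⊕5c=3b, 00⊕5c=5c, 00⊕5c=5c, 00⊕5c=5c, 00⊕5c=5c.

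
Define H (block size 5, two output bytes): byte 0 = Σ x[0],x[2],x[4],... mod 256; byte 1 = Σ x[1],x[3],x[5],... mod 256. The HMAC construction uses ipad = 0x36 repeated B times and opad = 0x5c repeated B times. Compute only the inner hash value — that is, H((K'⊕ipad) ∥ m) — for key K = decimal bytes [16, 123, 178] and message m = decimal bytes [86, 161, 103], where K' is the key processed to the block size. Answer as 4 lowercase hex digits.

Key decimal bytes [16, 123, 178] = 10 7b b2 is 3 bytes ≤ B = 5; zero-pad to 5 bytes: K' = 10 7b b2 00 00.
K' ⊕ ipad = 26 4d 84 36 36.
Inner input = 26 4d 84 36 36 ∥ 56 a1 67.
Inner hash: even-index sum = 385 mod 256 = 129; odd-index sum = 320 mod 256 = 64 → 81 40.

8140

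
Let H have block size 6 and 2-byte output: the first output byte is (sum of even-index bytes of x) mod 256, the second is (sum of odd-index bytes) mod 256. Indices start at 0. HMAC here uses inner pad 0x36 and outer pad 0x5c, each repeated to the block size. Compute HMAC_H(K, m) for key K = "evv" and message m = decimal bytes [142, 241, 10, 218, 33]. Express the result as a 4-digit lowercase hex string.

Key "evv" = 65 76 76 is 3 bytes ≤ B = 6; zero-pad to 6 bytes: K' = 65 76 76 00 00 00.
K' ⊕ ipad = 53 40 40 36 36 36.  K' ⊕ opad = 39 2a 2a 5c 5c 5c.
Inner input = (K'⊕ipad) ∥ m = 53 40 40 36 36 36 ∥ 8e f1 0a da 21.
Inner hash: even-index sum = 386 mod 256 = 130; odd-index sum = 631 mod 256 = 119 → 82 77.
Outer input = (K'⊕opad) ∥ inner = 39 2a 2a 5c 5c 5c ∥ 82 77.
Outer hash (tag): even-index sum = 321 mod 256 = 65; odd-index sum = 345 mod 256 = 89 → 41 59.

4159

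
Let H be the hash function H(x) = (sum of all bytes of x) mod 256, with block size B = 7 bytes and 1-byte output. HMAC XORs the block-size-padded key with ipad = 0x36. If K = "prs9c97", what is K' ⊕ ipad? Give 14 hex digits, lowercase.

Key "prs9c97" = 70 72 73 39 63 39 37 is exactly B = 7 bytes: K' = 70 72 73 39 63 39 37.
XOR each byte with 0x36: 70⊕36=46, 72⊕36=44, 73⊕36=45, 39⊕36=0f, 63⊕36=55, 39⊕36=0f, 37⊕36=01.

4644450f550f01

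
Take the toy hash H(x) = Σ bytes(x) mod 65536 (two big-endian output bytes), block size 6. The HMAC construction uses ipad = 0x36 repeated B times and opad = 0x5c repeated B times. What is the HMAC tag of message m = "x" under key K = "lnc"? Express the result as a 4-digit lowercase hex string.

01d8

Key "lnc" = 6c 6e 63 is 3 bytes ≤ B = 6; zero-pad to 6 bytes: K' = 6c 6e 63 00 00 00.
K' ⊕ ipad = 5a 58 55 36 36 36.  K' ⊕ opad = 30 32 3f 5c 5c 5c.
Inner input = (K'⊕ipad) ∥ m = 5a 58 55 36 36 36 ∥ 78.
Inner hash: sum = 90+88+85+54+54+54+120 = 545 → 02 21.
Outer input = (K'⊕opad) ∥ inner = 30 32 3f 5c 5c 5c ∥ 02 21.
Outer hash (tag): sum = 48+50+63+92+92+92+2+33 = 472 → 01 d8.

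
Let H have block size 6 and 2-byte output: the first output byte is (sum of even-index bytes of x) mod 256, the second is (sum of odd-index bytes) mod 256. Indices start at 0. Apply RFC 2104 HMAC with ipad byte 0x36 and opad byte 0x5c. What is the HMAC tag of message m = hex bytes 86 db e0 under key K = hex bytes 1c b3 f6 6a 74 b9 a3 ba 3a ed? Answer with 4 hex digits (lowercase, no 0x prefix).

Key hex bytes 1c b3 f6 6a 74 b9 a3 ba 3a ed is 10 bytes > B = 6, so hash it first: H(key) = 63 7d, then zero-pad to 6 bytes: K' = 63 7d 00 00 00 00.
K' ⊕ ipad = 55 4b 36 36 36 36.  K' ⊕ opad = 3f 21 5c 5c 5c 5c.
Inner input = (K'⊕ipad) ∥ m = 55 4b 36 36 36 36 ∥ 86 db e0.
Inner hash: even-index sum = 551 mod 256 = 39; odd-index sum = 402 mod 256 = 146 → 27 92.
Outer input = (K'⊕opad) ∥ inner = 3f 21 5c 5c 5c 5c ∥ 27 92.
Outer hash (tag): even-index sum = 286 mod 256 = 30; odd-index sum = 363 mod 256 = 107 → 1e 6b.

1e6b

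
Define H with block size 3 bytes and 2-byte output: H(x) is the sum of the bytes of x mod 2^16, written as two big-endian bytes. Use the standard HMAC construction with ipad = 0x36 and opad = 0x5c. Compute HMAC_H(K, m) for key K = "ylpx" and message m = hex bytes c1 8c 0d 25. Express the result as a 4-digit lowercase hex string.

0233

Key "ylpx" = 79 6c 70 78 is 4 bytes > B = 3, so hash it first: H(key) = 01 cd, then zero-pad to 3 bytes: K' = 01 cd 00.
K' ⊕ ipad = 37 fb 36.  K' ⊕ opad = 5d 91 5c.
Inner input = (K'⊕ipad) ∥ m = 37 fb 36 ∥ c1 8c 0d 25.
Inner hash: sum = 55+251+54+193+140+13+37 = 743 → 02 e7.
Outer input = (K'⊕opad) ∥ inner = 5d 91 5c ∥ 02 e7.
Outer hash (tag): sum = 93+145+92+2+231 = 563 → 02 33.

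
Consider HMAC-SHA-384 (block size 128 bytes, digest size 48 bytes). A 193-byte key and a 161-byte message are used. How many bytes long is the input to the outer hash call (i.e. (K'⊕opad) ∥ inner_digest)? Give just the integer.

176

Key is 193 > 128 bytes, so it is hashed to 48 bytes then zero-padded to 128: |K'| = 128.
Outer input = (K'⊕opad) ∥ H(inner) → 128 + 48 = 176 bytes.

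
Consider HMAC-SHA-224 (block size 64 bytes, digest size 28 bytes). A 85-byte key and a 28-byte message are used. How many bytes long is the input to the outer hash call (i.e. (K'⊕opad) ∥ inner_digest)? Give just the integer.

92

Key is 85 > 64 bytes, so it is hashed to 28 bytes then zero-padded to 64: |K'| = 64.
Outer input = (K'⊕opad) ∥ H(inner) → 64 + 28 = 92 bytes.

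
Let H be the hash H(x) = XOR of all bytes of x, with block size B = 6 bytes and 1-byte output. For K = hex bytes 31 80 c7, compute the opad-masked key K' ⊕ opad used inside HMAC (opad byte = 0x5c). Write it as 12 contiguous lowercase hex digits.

6ddc9b5c5c5c

Key hex bytes 31 80 c7 is 3 bytes ≤ B = 6; zero-pad to 6 bytes: K' = 31 80 c7 00 00 00.
XOR each byte with 0x5c: 31⊕5c=6d, 80⊕5c=dc, c7⊕5c=9b, 00⊕5c=5c, 00⊕5c=5c, 00⊕5c=5c.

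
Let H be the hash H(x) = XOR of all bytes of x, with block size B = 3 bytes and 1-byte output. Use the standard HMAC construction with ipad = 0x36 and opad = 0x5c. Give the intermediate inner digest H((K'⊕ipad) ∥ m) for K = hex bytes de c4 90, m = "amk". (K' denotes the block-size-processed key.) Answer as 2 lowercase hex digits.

Key hex bytes de c4 90 is exactly B = 3 bytes: K' = de c4 90.
K' ⊕ ipad = e8 f2 a6.
Inner input = e8 f2 a6 ∥ 61 6d 6b.
Inner hash: XOR e8⊕f2⊕a6⊕61⊕6d⊕6b = db.

db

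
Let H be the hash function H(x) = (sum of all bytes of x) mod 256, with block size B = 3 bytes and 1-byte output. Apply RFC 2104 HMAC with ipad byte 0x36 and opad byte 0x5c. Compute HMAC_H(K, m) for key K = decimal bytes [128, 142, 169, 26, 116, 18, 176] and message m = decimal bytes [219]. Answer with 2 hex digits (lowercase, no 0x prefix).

Key decimal bytes [128, 142, 169, 26, 116, 18, 176] = 80 8e a9 1a 74 12 b0 is 7 bytes > B = 3, so hash it first: H(key) = 07, then zero-pad to 3 bytes: K' = 07 00 00.
K' ⊕ ipad = 31 36 36.  K' ⊕ opad = 5b 5c 5c.
Inner input = (K'⊕ipad) ∥ m = 31 36 36 ∥ db.
Inner hash: sum = 49+54+54+219 = 376; mod 256 = 120 → 78.
Outer input = (K'⊕opad) ∥ inner = 5b 5c 5c ∥ 78.
Outer hash (tag): sum = 91+92+92+120 = 395; mod 256 = 139 → 8b.

8b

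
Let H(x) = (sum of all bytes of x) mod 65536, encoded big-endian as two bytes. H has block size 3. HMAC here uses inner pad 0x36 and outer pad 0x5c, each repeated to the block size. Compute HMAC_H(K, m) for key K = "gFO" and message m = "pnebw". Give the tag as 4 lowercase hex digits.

00c1

Key "gFO" = 67 46 4f is exactly B = 3 bytes: K' = 67 46 4f.
K' ⊕ ipad = 51 70 79.  K' ⊕ opad = 3b 1a 13.
Inner input = (K'⊕ipad) ∥ m = 51 70 79 ∥ 70 6e 65 62 77.
Inner hash: sum = 81+112+121+112+110+101+98+119 = 854 → 03 56.
Outer input = (K'⊕opad) ∥ inner = 3b 1a 13 ∥ 03 56.
Outer hash (tag): sum = 59+26+19+3+86 = 193 → 00 c1.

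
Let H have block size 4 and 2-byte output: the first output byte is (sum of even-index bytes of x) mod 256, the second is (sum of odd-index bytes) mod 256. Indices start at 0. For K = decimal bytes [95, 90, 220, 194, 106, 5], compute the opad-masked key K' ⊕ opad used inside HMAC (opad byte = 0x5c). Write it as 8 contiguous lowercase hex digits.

f97d5c5c

Key decimal bytes [95, 90, 220, 194, 106, 5] = 5f 5a dc c2 6a 05 is 6 bytes > B = 4, so hash it first: H(key) = a5 21, then zero-pad to 4 bytes: K' = a5 21 00 00.
XOR each byte with 0x5c: a5⊕5c=f9, 21⊕5c=7d, 00⊕5c=5c, 00⊕5c=5c.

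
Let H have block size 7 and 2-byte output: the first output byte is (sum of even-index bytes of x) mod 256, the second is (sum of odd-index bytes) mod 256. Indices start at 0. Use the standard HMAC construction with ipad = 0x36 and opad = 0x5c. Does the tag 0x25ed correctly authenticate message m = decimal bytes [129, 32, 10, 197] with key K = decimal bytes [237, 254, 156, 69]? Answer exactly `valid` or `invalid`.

valid

Key decimal bytes [237, 254, 156, 69] = ed fe 9c 45 is 4 bytes ≤ B = 7; zero-pad to 7 bytes: K' = ed fe 9c 45 00 00 00.
K' ⊕ ipad = db c8 aa 73 36 36 36; K' ⊕ opad = b1 a2 c0 19 5c 5c 5c.
Inner hash: even-index sum = 726 mod 256 = 214; odd-index sum = 508 mod 256 = 252 → d6 fc.
Outer hash (recomputed tag): even-index sum = 805 mod 256 = 37; odd-index sum = 493 mod 256 = 237 → 25 ed.
Recomputed tag = 25ed; claimed = 25ed → match.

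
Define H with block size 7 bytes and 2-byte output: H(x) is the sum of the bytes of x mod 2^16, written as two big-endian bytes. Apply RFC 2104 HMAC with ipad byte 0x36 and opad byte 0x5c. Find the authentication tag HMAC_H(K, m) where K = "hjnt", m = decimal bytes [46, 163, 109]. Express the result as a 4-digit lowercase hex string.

020f

Key "hjnt" = 68 6a 6e 74 is 4 bytes ≤ B = 7; zero-pad to 7 bytes: K' = 68 6a 6e 74 00 00 00.
K' ⊕ ipad = 5e 5c 58 42 36 36 36.  K' ⊕ opad = 34 36 32 28 5c 5c 5c.
Inner input = (K'⊕ipad) ∥ m = 5e 5c 58 42 36 36 36 ∥ 2e a3 6d.
Inner hash: sum = 94+92+88+66+54+54+54+46+163+109 = 820 → 03 34.
Outer input = (K'⊕opad) ∥ inner = 34 36 32 28 5c 5c 5c ∥ 03 34.
Outer hash (tag): sum = 52+54+50+40+92+92+92+3+52 = 527 → 02 0f.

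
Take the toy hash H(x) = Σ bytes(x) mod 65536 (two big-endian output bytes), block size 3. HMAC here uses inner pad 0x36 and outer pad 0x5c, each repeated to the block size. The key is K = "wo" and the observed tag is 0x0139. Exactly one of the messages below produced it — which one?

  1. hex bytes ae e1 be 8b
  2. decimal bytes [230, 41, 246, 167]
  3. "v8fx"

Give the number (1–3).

Key "wo" = 77 6f is 2 bytes ≤ B = 3; zero-pad to 3 bytes: K' = 77 6f 00.
K' ⊕ ipad = 41 59 36; K' ⊕ opad = 2b 33 5c.
m1: inner = H(41 59 36 ae e1 be 8b) = 03 a8; tag = H(2b 33 5c 03 a8) = 0165
m2: inner = H(41 59 36 e6 29 f6 a7) = 03 7c; tag = H(2b 33 5c 03 7c) = 0139 ← matches
m3: inner = H(41 59 36 76 38 66 78) = 02 5c; tag = H(2b 33 5c 02 5c) = 0118

2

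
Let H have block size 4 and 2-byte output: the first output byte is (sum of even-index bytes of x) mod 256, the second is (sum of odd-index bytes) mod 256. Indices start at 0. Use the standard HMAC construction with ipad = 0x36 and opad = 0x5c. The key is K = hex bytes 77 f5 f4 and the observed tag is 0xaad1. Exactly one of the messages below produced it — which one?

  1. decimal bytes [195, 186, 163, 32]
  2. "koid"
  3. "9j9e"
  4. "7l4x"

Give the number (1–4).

Key hex bytes 77 f5 f4 is 3 bytes ≤ B = 4; zero-pad to 4 bytes: K' = 77 f5 f4 00.
K' ⊕ ipad = 41 c3 c2 36; K' ⊕ opad = 2b a9 a8 5c.
m1: inner = H(41 c3 c2 36 c3 ba a3 20) = 69 d3; tag = H(2b a9 a8 5c 69 d3) = 3cd8
m2: inner = H(41 c3 c2 36 6b 6f 69 64) = d7 cc; tag = H(2b a9 a8 5c d7 cc) = aad1 ← matches
m3: inner = H(41 c3 c2 36 39 6a 39 65) = 75 c8; tag = H(2b a9 a8 5c 75 c8) = 48cd
m4: inner = H(41 c3 c2 36 37 6c 34 78) = 6e dd; tag = H(2b a9 a8 5c 6e dd) = 41e2

2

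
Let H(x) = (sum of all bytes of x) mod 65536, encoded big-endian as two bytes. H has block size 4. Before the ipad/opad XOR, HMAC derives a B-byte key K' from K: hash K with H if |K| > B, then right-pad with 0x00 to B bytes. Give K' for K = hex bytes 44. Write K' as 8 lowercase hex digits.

44000000

Key hex bytes 44 is 1 byte ≤ B = 4; zero-pad to 4 bytes: K' = 44 00 00 00.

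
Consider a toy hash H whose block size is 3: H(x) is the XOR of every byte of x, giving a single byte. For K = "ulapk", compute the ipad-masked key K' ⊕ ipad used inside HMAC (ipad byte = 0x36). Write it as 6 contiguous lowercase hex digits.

Key "ulapk" = 75 6c 61 70 6b is 5 bytes > B = 3, so hash it first: H(key) = 63, then zero-pad to 3 bytes: K' = 63 00 00.
XOR each byte with 0x36: 63⊕36=55, 00⊕36=36, 00⊕36=36.

553636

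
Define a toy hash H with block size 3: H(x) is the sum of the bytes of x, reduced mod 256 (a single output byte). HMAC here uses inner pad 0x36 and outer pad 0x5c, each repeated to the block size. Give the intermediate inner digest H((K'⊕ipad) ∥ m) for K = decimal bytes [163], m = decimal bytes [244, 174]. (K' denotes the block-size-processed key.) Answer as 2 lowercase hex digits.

a3

Key decimal bytes [163] = a3 is 1 byte ≤ B = 3; zero-pad to 3 bytes: K' = a3 00 00.
K' ⊕ ipad = 95 36 36.
Inner input = 95 36 36 ∥ f4 ae.
Inner hash: sum = 149+54+54+244+174 = 675; mod 256 = 163 → a3.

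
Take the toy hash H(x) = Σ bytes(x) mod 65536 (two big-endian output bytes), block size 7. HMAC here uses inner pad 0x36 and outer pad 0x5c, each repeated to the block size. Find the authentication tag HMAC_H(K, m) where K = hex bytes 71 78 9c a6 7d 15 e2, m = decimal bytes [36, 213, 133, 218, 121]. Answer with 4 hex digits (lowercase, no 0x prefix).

Key hex bytes 71 78 9c a6 7d 15 e2 is exactly B = 7 bytes: K' = 71 78 9c a6 7d 15 e2.
K' ⊕ ipad = 47 4e aa 90 4b 23 d4.  K' ⊕ opad = 2d 24 c0 fa 21 49 be.
Inner input = (K'⊕ipad) ∥ m = 47 4e aa 90 4b 23 d4 ∥ 24 d5 85 da 79.
Inner hash: sum = 71+78+170+144+75+35+212+36+213+133+218+121 = 1506 → 05 e2.
Outer input = (K'⊕opad) ∥ inner = 2d 24 c0 fa 21 49 be ∥ 05 e2.
Outer hash (tag): sum = 45+36+192+250+33+73+190+5+226 = 1050 → 04 1a.

041a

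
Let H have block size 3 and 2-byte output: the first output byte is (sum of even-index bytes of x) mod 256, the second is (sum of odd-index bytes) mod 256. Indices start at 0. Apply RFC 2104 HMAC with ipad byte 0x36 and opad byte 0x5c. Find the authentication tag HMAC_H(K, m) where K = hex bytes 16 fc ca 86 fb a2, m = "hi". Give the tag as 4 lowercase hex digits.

Key hex bytes 16 fc ca 86 fb a2 is 6 bytes > B = 3, so hash it first: H(key) = db 24, then zero-pad to 3 bytes: K' = db 24 00.
K' ⊕ ipad = ed 12 36.  K' ⊕ opad = 87 78 5c.
Inner input = (K'⊕ipad) ∥ m = ed 12 36 ∥ 68 69.
Inner hash: even-index sum = 396 mod 256 = 140; odd-index sum = 122 mod 256 = 122 → 8c 7a.
Outer input = (K'⊕opad) ∥ inner = 87 78 5c ∥ 8c 7a.
Outer hash (tag): even-index sum = 349 mod 256 = 93; odd-index sum = 260 mod 256 = 4 → 5d 04.

5d04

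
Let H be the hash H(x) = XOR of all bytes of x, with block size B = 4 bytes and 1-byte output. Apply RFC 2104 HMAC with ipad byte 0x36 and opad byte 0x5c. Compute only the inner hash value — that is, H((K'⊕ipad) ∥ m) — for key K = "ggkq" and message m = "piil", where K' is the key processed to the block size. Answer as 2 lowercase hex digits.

06

Key "ggkq" = 67 67 6b 71 is exactly B = 4 bytes: K' = 67 67 6b 71.
K' ⊕ ipad = 51 51 5d 47.
Inner input = 51 51 5d 47 ∥ 70 69 69 6c.
Inner hash: XOR 51⊕51⊕5d⊕47⊕70⊕69⊕69⊕6c = 06.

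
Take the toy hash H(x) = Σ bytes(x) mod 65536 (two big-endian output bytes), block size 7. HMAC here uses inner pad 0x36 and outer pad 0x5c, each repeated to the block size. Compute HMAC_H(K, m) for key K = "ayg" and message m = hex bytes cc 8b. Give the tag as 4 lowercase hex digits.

Key "ayg" = 61 79 67 is 3 bytes ≤ B = 7; zero-pad to 7 bytes: K' = 61 79 67 00 00 00 00.
K' ⊕ ipad = 57 4f 51 36 36 36 36.  K' ⊕ opad = 3d 25 3b 5c 5c 5c 5c.
Inner input = (K'⊕ipad) ∥ m = 57 4f 51 36 36 36 36 ∥ cc 8b.
Inner hash: sum = 87+79+81+54+54+54+54+204+139 = 806 → 03 26.
Outer input = (K'⊕opad) ∥ inner = 3d 25 3b 5c 5c 5c 5c ∥ 03 26.
Outer hash (tag): sum = 61+37+59+92+92+92+92+3+38 = 566 → 02 36.

0236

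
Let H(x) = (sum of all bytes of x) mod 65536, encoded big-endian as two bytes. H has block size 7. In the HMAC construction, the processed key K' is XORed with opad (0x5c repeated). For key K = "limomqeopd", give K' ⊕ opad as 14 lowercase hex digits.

Key "limomqeopd" = 6c 69 6d 6f 6d 71 65 6f 70 64 is 10 bytes > B = 7, so hash it first: H(key) = 04 37, then zero-pad to 7 bytes: K' = 04 37 00 00 00 00 00.
XOR each byte with 0x5c: 04⊕5c=58, 37⊕5c=6b, 00⊕5c=5c, 00⊕5c=5c, 00⊕5c=5c, 00⊕5c=5c, 00⊕5c=5c.

586b5c5c5c5c5c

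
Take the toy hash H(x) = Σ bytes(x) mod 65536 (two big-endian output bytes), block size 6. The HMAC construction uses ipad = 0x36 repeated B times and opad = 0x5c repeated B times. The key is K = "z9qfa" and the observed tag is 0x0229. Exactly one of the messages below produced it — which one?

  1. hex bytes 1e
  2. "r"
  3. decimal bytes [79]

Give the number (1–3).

1

Key "z9qfa" = 7a 39 71 66 61 is 5 bytes ≤ B = 6; zero-pad to 6 bytes: K' = 7a 39 71 66 61 00.
K' ⊕ ipad = 4c 0f 47 50 57 36; K' ⊕ opad = 26 65 2d 3a 3d 5c.
m1: inner = H(4c 0f 47 50 57 36 1e) = 01 9d; tag = H(26 65 2d 3a 3d 5c 01 9d) = 0229 ← matches
m2: inner = H(4c 0f 47 50 57 36 72) = 01 f1; tag = H(26 65 2d 3a 3d 5c 01 f1) = 027d
m3: inner = H(4c 0f 47 50 57 36 4f) = 01 ce; tag = H(26 65 2d 3a 3d 5c 01 ce) = 025a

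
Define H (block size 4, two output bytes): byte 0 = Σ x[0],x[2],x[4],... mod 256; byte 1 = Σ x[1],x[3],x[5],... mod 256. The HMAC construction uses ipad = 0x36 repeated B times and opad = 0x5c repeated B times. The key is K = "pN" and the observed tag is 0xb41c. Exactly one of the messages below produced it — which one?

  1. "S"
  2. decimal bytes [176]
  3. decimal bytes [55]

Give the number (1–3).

2

Key "pN" = 70 4e is 2 bytes ≤ B = 4; zero-pad to 4 bytes: K' = 70 4e 00 00.
K' ⊕ ipad = 46 78 36 36; K' ⊕ opad = 2c 12 5c 5c.
m1: inner = H(46 78 36 36 53) = cf ae; tag = H(2c 12 5c 5c cf ae) = 571c
m2: inner = H(46 78 36 36 b0) = 2c ae; tag = H(2c 12 5c 5c 2c ae) = b41c ← matches
m3: inner = H(46 78 36 36 37) = b3 ae; tag = H(2c 12 5c 5c b3 ae) = 3b1c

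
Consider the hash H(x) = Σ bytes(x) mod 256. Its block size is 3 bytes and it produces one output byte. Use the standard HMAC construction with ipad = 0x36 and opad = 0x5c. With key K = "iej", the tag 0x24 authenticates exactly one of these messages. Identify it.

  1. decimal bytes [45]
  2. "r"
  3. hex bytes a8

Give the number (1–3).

Key "iej" = 69 65 6a is exactly B = 3 bytes: K' = 69 65 6a.
K' ⊕ ipad = 5f 53 5c; K' ⊕ opad = 35 39 36.
m1: inner = H(5f 53 5c 2d) = 3b; tag = H(35 39 36 3b) = df
m2: inner = H(5f 53 5c 72) = 80; tag = H(35 39 36 80) = 24 ← matches
m3: inner = H(5f 53 5c a8) = b6; tag = H(35 39 36 b6) = 5a

2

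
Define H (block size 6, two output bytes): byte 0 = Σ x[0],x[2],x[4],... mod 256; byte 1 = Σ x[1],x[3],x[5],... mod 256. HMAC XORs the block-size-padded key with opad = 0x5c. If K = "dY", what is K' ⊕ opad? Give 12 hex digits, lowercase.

Key "dY" = 64 59 is 2 bytes ≤ B = 6; zero-pad to 6 bytes: K' = 64 59 00 00 00 00.
XOR each byte with 0x5c: 64⊕5c=38, 59⊕5c=05, 00⊕5c=5c, 00⊕5c=5c, 00⊕5c=5c, 00⊕5c=5c.

38055c5c5c5c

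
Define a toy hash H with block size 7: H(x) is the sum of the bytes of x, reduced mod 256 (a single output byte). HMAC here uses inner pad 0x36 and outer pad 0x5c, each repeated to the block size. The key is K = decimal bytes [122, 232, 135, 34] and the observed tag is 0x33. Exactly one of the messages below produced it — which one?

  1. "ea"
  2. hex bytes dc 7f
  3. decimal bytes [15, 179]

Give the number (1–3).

2

Key decimal bytes [122, 232, 135, 34] = 7a e8 87 22 is 4 bytes ≤ B = 7; zero-pad to 7 bytes: K' = 7a e8 87 22 00 00 00.
K' ⊕ ipad = 4c de b1 14 36 36 36; K' ⊕ opad = 26 b4 db 7e 5c 5c 5c.
m1: inner = H(4c de b1 14 36 36 36 65 61) = 57; tag = H(26 b4 db 7e 5c 5c 5c 57) = 9e
m2: inner = H(4c de b1 14 36 36 36 dc 7f) = ec; tag = H(26 b4 db 7e 5c 5c 5c ec) = 33 ← matches
m3: inner = H(4c de b1 14 36 36 36 0f b3) = 53; tag = H(26 b4 db 7e 5c 5c 5c 53) = 9a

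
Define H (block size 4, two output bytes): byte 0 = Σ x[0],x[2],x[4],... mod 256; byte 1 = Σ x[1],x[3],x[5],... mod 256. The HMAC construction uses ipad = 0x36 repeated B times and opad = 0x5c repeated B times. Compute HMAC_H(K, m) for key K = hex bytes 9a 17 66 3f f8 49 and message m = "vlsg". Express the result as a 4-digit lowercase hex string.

Key hex bytes 9a 17 66 3f f8 49 is 6 bytes > B = 4, so hash it first: H(key) = f8 9f, then zero-pad to 4 bytes: K' = f8 9f 00 00.
K' ⊕ ipad = ce a9 36 36.  K' ⊕ opad = a4 c3 5c 5c.
Inner input = (K'⊕ipad) ∥ m = ce a9 36 36 ∥ 76 6c 73 67.
Inner hash: even-index sum = 493 mod 256 = 237; odd-index sum = 434 mod 256 = 178 → ed b2.
Outer input = (K'⊕opad) ∥ inner = a4 c3 5c 5c ∥ ed b2.
Outer hash (tag): even-index sum = 493 mod 256 = 237; odd-index sum = 465 mod 256 = 209 → ed d1.

edd1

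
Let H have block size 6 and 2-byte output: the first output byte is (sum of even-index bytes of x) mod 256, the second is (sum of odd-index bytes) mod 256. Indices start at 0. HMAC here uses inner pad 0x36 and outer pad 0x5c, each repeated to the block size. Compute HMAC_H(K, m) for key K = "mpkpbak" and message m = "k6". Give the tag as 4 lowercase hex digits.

Key "mpkpbak" = 6d 70 6b 70 62 61 6b is 7 bytes > B = 6, so hash it first: H(key) = a5 41, then zero-pad to 6 bytes: K' = a5 41 00 00 00 00.
K' ⊕ ipad = 93 77 36 36 36 36.  K' ⊕ opad = f9 1d 5c 5c 5c 5c.
Inner input = (K'⊕ipad) ∥ m = 93 77 36 36 36 36 ∥ 6b 36.
Inner hash: even-index sum = 362 mod 256 = 106; odd-index sum = 281 mod 256 = 25 → 6a 19.
Outer input = (K'⊕opad) ∥ inner = f9 1d 5c 5c 5c 5c ∥ 6a 19.
Outer hash (tag): even-index sum = 539 mod 256 = 27; odd-index sum = 238 mod 256 = 238 → 1b ee.

1bee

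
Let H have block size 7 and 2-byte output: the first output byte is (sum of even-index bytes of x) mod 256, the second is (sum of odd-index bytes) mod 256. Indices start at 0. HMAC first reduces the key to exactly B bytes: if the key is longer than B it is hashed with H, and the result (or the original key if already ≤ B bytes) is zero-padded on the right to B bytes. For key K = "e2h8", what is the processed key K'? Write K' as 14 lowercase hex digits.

65326838000000

Key "e2h8" = 65 32 68 38 is 4 bytes ≤ B = 7; zero-pad to 7 bytes: K' = 65 32 68 38 00 00 00.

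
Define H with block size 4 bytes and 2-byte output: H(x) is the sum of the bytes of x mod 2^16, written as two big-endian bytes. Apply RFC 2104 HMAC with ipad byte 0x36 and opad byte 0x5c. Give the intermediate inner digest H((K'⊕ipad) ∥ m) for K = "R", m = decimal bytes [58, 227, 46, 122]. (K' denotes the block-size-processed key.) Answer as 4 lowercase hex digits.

02cb

Key "R" = 52 is 1 byte ≤ B = 4; zero-pad to 4 bytes: K' = 52 00 00 00.
K' ⊕ ipad = 64 36 36 36.
Inner input = 64 36 36 36 ∥ 3a e3 2e 7a.
Inner hash: sum = 100+54+54+54+58+227+46+122 = 715 → 02 cb.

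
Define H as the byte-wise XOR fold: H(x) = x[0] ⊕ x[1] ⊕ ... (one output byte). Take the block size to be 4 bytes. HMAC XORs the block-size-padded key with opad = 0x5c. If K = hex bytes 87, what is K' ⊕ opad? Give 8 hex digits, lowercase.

db5c5c5c

Key hex bytes 87 is 1 byte ≤ B = 4; zero-pad to 4 bytes: K' = 87 00 00 00.
XOR each byte with 0x5c: 87⊕5c=db, 00⊕5c=5c, 00⊕5c=5c, 00⊕5c=5c.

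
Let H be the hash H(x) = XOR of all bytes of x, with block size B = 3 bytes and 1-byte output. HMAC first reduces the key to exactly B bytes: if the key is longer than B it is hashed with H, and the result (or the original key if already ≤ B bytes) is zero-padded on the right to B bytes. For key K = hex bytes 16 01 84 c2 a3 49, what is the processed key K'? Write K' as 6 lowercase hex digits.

|K| = 6 > B = 3, so first hash the key.
H(K): XOR 16⊕01⊕84⊕c2⊕a3⊕49 = bb.
Zero-pad H(K) = bb to 3 bytes: K' = bb 00 00.

bb0000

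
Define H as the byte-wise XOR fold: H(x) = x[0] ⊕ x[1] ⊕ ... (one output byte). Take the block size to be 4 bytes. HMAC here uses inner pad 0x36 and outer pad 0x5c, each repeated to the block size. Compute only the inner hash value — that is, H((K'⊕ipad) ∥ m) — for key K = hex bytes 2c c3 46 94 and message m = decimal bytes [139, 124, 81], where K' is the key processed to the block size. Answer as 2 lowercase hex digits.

Key hex bytes 2c c3 46 94 is exactly B = 4 bytes: K' = 2c c3 46 94.
K' ⊕ ipad = 1a f5 70 a2.
Inner input = 1a f5 70 a2 ∥ 8b 7c 51.
Inner hash: XOR 1a⊕f5⊕70⊕a2⊕8b⊕7c⊕51 = 9b.

9b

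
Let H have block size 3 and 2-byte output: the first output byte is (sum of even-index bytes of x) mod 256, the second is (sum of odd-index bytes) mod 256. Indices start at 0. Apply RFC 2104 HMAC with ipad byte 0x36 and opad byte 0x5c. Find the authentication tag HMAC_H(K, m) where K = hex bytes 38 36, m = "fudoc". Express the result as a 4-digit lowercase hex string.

ed92

Key hex bytes 38 36 is 2 bytes ≤ B = 3; zero-pad to 3 bytes: K' = 38 36 00.
K' ⊕ ipad = 0e 00 36.  K' ⊕ opad = 64 6a 5c.
Inner input = (K'⊕ipad) ∥ m = 0e 00 36 ∥ 66 75 64 6f 63.
Inner hash: even-index sum = 296 mod 256 = 40; odd-index sum = 301 mod 256 = 45 → 28 2d.
Outer input = (K'⊕opad) ∥ inner = 64 6a 5c ∥ 28 2d.
Outer hash (tag): even-index sum = 237 mod 256 = 237; odd-index sum = 146 mod 256 = 146 → ed 92.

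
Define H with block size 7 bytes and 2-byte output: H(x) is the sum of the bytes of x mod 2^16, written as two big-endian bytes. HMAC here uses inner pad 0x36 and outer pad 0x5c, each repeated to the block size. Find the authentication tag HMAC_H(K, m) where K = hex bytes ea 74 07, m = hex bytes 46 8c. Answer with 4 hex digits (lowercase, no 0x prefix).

03a4

Key hex bytes ea 74 07 is 3 bytes ≤ B = 7; zero-pad to 7 bytes: K' = ea 74 07 00 00 00 00.
K' ⊕ ipad = dc 42 31 36 36 36 36.  K' ⊕ opad = b6 28 5b 5c 5c 5c 5c.
Inner input = (K'⊕ipad) ∥ m = dc 42 31 36 36 36 36 ∥ 46 8c.
Inner hash: sum = 220+66+49+54+54+54+54+70+140 = 761 → 02 f9.
Outer input = (K'⊕opad) ∥ inner = b6 28 5b 5c 5c 5c 5c ∥ 02 f9.
Outer hash (tag): sum = 182+40+91+92+92+92+92+2+249 = 932 → 03 a4.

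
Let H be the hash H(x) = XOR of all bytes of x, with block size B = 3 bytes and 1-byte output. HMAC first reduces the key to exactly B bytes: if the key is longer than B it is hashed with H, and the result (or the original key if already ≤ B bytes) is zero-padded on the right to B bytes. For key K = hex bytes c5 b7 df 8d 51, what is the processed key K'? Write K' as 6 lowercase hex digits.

710000

|K| = 5 > B = 3, so first hash the key.
H(K): XOR c5⊕b7⊕df⊕8d⊕51 = 71.
Zero-pad H(K) = 71 to 3 bytes: K' = 71 00 00.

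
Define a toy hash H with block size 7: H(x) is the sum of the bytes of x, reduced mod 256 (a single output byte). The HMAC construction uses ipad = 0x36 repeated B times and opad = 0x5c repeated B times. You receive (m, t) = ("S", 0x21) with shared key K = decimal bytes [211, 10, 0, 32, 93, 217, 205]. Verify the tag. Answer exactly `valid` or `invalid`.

invalid

Key decimal bytes [211, 10, 0, 32, 93, 217, 205] = d3 0a 00 20 5d d9 cd is exactly B = 7 bytes: K' = d3 0a 00 20 5d d9 cd.
K' ⊕ ipad = e5 3c 36 16 6b ef fb; K' ⊕ opad = 8f 56 5c 7c 01 85 91.
Inner hash: sum = 229+60+54+22+107+239+251+83 = 1045; mod 256 = 21 → 15.
Outer hash (recomputed tag): sum = 143+86+92+124+1+133+145+21 = 745; mod 256 = 233 → e9.
Recomputed tag = e9; claimed = 21 → mismatch.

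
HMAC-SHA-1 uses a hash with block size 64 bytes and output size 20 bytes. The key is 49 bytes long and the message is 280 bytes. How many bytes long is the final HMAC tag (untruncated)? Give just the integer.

The tag is one SHA-1 digest: 20 bytes.

20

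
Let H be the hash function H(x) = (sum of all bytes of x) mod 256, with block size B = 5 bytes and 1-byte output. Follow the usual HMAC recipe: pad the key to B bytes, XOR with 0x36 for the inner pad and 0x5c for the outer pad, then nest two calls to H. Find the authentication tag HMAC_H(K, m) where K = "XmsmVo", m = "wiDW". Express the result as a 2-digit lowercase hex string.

Key "XmsmVo" = 58 6d 73 6d 56 6f is 6 bytes > B = 5, so hash it first: H(key) = 6a, then zero-pad to 5 bytes: K' = 6a 00 00 00 00.
K' ⊕ ipad = 5c 36 36 36 36.  K' ⊕ opad = 36 5c 5c 5c 5c.
Inner input = (K'⊕ipad) ∥ m = 5c 36 36 36 36 ∥ 77 69 44 57.
Inner hash: sum = 92+54+54+54+54+119+105+68+87 = 687; mod 256 = 175 → af.
Outer input = (K'⊕opad) ∥ inner = 36 5c 5c 5c 5c ∥ af.
Outer hash (tag): sum = 54+92+92+92+92+175 = 597; mod 256 = 85 → 55.

55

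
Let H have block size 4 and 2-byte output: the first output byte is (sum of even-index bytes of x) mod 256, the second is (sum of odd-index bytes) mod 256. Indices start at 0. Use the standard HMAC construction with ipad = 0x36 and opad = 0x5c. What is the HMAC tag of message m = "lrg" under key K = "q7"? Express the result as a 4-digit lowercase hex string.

d970

Key "q7" = 71 37 is 2 bytes ≤ B = 4; zero-pad to 4 bytes: K' = 71 37 00 00.
K' ⊕ ipad = 47 01 36 36.  K' ⊕ opad = 2d 6b 5c 5c.
Inner input = (K'⊕ipad) ∥ m = 47 01 36 36 ∥ 6c 72 67.
Inner hash: even-index sum = 336 mod 256 = 80; odd-index sum = 169 mod 256 = 169 → 50 a9.
Outer input = (K'⊕opad) ∥ inner = 2d 6b 5c 5c ∥ 50 a9.
Outer hash (tag): even-index sum = 217 mod 256 = 217; odd-index sum = 368 mod 256 = 112 → d9 70.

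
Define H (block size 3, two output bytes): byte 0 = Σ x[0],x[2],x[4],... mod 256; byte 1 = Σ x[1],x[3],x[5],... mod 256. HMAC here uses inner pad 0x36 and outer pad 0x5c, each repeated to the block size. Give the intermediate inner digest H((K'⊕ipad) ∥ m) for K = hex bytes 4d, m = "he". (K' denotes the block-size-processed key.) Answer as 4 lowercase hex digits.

Key hex bytes 4d is 1 byte ≤ B = 3; zero-pad to 3 bytes: K' = 4d 00 00.
K' ⊕ ipad = 7b 36 36.
Inner input = 7b 36 36 ∥ 68 65.
Inner hash: even-index sum = 278 mod 256 = 22; odd-index sum = 158 mod 256 = 158 → 16 9e.

169e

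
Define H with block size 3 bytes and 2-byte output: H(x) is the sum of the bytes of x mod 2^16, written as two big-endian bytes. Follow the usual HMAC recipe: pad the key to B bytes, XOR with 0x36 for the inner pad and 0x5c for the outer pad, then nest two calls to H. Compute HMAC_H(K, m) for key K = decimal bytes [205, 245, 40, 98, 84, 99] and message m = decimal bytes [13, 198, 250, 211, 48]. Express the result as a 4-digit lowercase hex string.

018d

Key decimal bytes [205, 245, 40, 98, 84, 99] = cd f5 28 62 54 63 is 6 bytes > B = 3, so hash it first: H(key) = 03 03, then zero-pad to 3 bytes: K' = 03 03 00.
K' ⊕ ipad = 35 35 36.  K' ⊕ opad = 5f 5f 5c.
Inner input = (K'⊕ipad) ∥ m = 35 35 36 ∥ 0d c6 fa d3 30.
Inner hash: sum = 53+53+54+13+198+250+211+48 = 880 → 03 70.
Outer input = (K'⊕opad) ∥ inner = 5f 5f 5c ∥ 03 70.
Outer hash (tag): sum = 95+95+92+3+112 = 397 → 01 8d.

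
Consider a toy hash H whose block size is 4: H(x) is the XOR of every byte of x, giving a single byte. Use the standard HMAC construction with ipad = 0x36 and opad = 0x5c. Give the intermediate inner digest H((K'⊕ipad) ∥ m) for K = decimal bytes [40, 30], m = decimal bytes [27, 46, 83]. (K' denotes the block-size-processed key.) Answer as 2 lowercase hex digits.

Key decimal bytes [40, 30] = 28 1e is 2 bytes ≤ B = 4; zero-pad to 4 bytes: K' = 28 1e 00 00.
K' ⊕ ipad = 1e 28 36 36.
Inner input = 1e 28 36 36 ∥ 1b 2e 53.
Inner hash: XOR 1e⊕28⊕36⊕36⊕1b⊕2e⊕53 = 50.

50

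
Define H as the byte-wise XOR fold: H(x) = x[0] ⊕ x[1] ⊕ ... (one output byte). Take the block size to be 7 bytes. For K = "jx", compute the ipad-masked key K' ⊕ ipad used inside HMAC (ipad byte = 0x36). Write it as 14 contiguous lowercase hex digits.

Key "jx" = 6a 78 is 2 bytes ≤ B = 7; zero-pad to 7 bytes: K' = 6a 78 00 00 00 00 00.
XOR each byte with 0x36: 6a⊕36=5c, 78⊕36=4e, 00⊕36=36, 00⊕36=36, 00⊕36=36, 00⊕36=36, 00⊕36=36.

5c4e3636363636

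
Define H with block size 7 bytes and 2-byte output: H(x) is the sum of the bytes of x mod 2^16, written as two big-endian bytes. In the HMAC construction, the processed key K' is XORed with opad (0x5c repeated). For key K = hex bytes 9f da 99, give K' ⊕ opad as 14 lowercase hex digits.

Key hex bytes 9f da 99 is 3 bytes ≤ B = 7; zero-pad to 7 bytes: K' = 9f da 99 00 00 00 00.
XOR each byte with 0x5c: 9f⊕5c=c3, da⊕5c=86, 99⊕5c=c5, 00⊕5c=5c, 00⊕5c=5c, 00⊕5c=5c, 00⊕5c=5c.

c386c55c5c5c5c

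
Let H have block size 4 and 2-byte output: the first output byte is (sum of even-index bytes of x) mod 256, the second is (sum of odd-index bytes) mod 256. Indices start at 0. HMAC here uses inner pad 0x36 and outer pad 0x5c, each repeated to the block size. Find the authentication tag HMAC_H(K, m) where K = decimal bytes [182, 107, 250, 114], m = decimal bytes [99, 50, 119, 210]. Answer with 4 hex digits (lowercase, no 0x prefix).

Key decimal bytes [182, 107, 250, 114] = b6 6b fa 72 is exactly B = 4 bytes: K' = b6 6b fa 72.
K' ⊕ ipad = 80 5d cc 44.  K' ⊕ opad = ea 37 a6 2e.
Inner input = (K'⊕ipad) ∥ m = 80 5d cc 44 ∥ 63 32 77 d2.
Inner hash: even-index sum = 550 mod 256 = 38; odd-index sum = 421 mod 256 = 165 → 26 a5.
Outer input = (K'⊕opad) ∥ inner = ea 37 a6 2e ∥ 26 a5.
Outer hash (tag): even-index sum = 438 mod 256 = 182; odd-index sum = 266 mod 256 = 10 → b6 0a.

b60a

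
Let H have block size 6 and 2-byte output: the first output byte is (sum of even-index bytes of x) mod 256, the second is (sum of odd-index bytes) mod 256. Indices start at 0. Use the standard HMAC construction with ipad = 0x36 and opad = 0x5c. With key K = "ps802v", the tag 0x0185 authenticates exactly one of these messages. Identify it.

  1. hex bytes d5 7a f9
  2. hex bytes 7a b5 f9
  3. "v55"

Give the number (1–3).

3

Key "ps802v" = 70 73 38 30 32 76 is exactly B = 6 bytes: K' = 70 73 38 30 32 76.
K' ⊕ ipad = 46 45 0e 06 04 40; K' ⊕ opad = 2c 2f 64 6c 6e 2a.
m1: inner = H(46 45 0e 06 04 40 d5 7a f9) = 26 05; tag = H(2c 2f 64 6c 6e 2a 26 05) = 24ca
m2: inner = H(46 45 0e 06 04 40 7a b5 f9) = cb 40; tag = H(2c 2f 64 6c 6e 2a cb 40) = c905
m3: inner = H(46 45 0e 06 04 40 76 35 35) = 03 c0; tag = H(2c 2f 64 6c 6e 2a 03 c0) = 0185 ← matches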